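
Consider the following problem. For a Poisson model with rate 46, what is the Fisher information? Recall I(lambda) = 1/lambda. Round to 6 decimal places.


Fisher information for Poisson: I(lambda) = 1/lambda.
lambda = 46.
I(lambda) = 1/46 = 0.021739

0.021739


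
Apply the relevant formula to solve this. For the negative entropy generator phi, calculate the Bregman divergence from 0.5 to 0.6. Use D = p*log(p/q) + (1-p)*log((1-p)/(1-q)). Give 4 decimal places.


Bregman divergence with negative entropy generator:
D = p*log(p/q) + (1-p)*log((1-p)/(1-q)).
p = 0.5, q = 0.6.
p*log(p/q) = 0.5*log(0.5/0.6) = -0.091161.
(1-p)*log((1-p)/(1-q)) = 0.5*log(0.5/0.4) = 0.111572.
D = -0.091161 + 0.111572 = 0.0204

0.0204


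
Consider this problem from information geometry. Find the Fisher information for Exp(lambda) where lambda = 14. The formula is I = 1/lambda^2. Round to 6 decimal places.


Fisher information for exponential: I(lambda) = 1/lambda^2.
lambda = 14, lambda^2 = 196.
I = 1/196 = 0.005102

0.005102


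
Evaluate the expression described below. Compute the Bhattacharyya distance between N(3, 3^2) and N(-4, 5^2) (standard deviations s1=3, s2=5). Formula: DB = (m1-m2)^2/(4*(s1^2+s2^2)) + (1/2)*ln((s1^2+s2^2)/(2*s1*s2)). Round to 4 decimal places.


Bhattacharyya distance between two Gaussians:
DB = (m1-m2)^2/(4*(s1^2+s2^2)) + (1/2)*ln((s1^2+s2^2)/(2*s1*s2)).
(m1-m2)^2 = (7)^2 = 49.
s1^2+s2^2 = 9 + 25 = 34.
term1 = 49/136 = 0.360294.
term2 = 0.5*ln(34/30.0) = 0.062582.
DB = 0.360294 + 0.062582 = 0.4229

0.4229


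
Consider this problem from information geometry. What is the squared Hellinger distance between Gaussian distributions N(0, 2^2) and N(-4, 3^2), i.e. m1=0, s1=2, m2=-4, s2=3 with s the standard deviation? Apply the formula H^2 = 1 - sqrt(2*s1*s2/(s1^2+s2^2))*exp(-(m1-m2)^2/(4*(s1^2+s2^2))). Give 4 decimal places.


Squared Hellinger distance for Gaussians:
H^2 = 1 - sqrt(2*s1*s2/(s1^2+s2^2)) * exp(-(m1-m2)^2/(4*(s1^2+s2^2))).
s1^2 = 4, s2^2 = 9, s1^2+s2^2 = 13.
sqrt(2*2*3/(13)) = 0.960769.
(m1-m2)^2 = (4)^2 = 16.
exp(-16/(4*13)) = exp(-0.307692) = 0.735141.
H^2 = 1 - 0.960769*0.735141 = 0.2937

0.2937


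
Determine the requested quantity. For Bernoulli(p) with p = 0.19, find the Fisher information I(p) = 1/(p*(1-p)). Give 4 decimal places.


For Bernoulli(p), Fisher information is I(p) = 1/(p*(1-p)).
p = 0.19, 1-p = 0.81.
p*(1-p) = 0.1539.
I(p) = 1/0.1539 = 6.4977

6.4977


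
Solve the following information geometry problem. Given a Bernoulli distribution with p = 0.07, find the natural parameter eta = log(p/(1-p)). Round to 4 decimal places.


Natural parameter for Bernoulli: eta = log(p/(1-p)).
p = 0.07, 1-p = 0.93.
p/(1-p) = 0.075269.
eta = log(0.075269) = -2.5867

-2.5867


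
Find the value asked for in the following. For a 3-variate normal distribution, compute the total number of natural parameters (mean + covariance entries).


Exponential family dimension calculation:
For 3-dim MVN: mean has 3 params, covariance has 3*4/2 = 6 unique entries.
Total dim = 3 + 6 = 9.

9


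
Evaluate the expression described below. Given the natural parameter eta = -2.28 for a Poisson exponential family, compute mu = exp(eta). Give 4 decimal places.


Expectation parameter for Poisson exponential family:
mu = exp(eta).
eta = -2.28.
mu = exp(-2.28) = 0.1023

0.1023


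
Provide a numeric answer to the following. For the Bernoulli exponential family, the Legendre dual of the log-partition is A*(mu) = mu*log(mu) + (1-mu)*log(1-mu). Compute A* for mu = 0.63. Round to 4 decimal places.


Legendre transform for Bernoulli:
A*(mu) = mu*log(mu) + (1-mu)*log(1-mu).
mu = 0.63, 1-mu = 0.37.
mu*log(mu) = 0.63*log(0.63) = -0.291082.
(1-mu)*log(1-mu) = 0.37*log(0.37) = -0.367873.
A* = -0.291082 + -0.367873 = -0.6590

-0.6590


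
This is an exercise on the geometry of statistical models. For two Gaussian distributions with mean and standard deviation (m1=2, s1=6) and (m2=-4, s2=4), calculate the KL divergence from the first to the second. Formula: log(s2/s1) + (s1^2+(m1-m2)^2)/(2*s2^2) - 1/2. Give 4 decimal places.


KL divergence between normal distributions:
KL = log(s2/s1) + (s1^2 + (m1-m2)^2)/(2*s2^2) - 1/2.
log(4/6) = -0.405465.
(6^2 + (2--4)^2)/(2*4^2) = (36 + 36)/32 = 2.25.
KL = -0.405465 + 2.25 - 0.5 = 1.3445

1.3445


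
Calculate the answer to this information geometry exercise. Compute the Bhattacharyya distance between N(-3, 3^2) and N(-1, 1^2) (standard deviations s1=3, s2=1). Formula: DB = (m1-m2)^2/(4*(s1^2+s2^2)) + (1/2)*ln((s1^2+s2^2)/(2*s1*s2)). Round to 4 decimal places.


Bhattacharyya distance between two Gaussians:
DB = (m1-m2)^2/(4*(s1^2+s2^2)) + (1/2)*ln((s1^2+s2^2)/(2*s1*s2)).
(m1-m2)^2 = (-2)^2 = 4.
s1^2+s2^2 = 9 + 1 = 10.
term1 = 4/40 = 0.1.
term2 = 0.5*ln(10/6.0) = 0.255413.
DB = 0.1 + 0.255413 = 0.3554

0.3554


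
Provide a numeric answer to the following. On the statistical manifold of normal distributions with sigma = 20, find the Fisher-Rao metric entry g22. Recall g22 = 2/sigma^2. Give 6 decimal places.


For the 2-parameter normal family, the Fisher metric has:
  g11 = 1/sigma^2, g22 = 2/sigma^2.
sigma = 20, sigma^2 = 400.
g22 = 0.005000

0.005000


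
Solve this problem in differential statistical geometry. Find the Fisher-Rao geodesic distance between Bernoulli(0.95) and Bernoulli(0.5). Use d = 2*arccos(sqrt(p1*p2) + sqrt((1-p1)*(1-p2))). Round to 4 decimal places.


Geodesic distance on Bernoulli manifold:
d(p1,p2) = 2*arccos(sqrt(p1*p2) + sqrt((1-p1)*(1-p2))).
sqrt(p1*p2) = sqrt(0.95*0.5) = 0.689202.
sqrt((1-p1)*(1-p2)) = sqrt(0.05*0.5) = 0.158114.
arg = 0.689202 + 0.158114 = 0.847316.
d = 2*arccos(0.847316) = 1.1198

1.1198


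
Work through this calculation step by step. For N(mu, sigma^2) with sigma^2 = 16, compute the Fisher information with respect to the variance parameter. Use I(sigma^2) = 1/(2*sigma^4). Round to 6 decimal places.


Fisher information for variance: I(sigma^2) = 1/(2*sigma^4).
sigma^2 = 16, so sigma^4 = 256.
I = 1/(2*256) = 1/512 = 0.001953

0.001953


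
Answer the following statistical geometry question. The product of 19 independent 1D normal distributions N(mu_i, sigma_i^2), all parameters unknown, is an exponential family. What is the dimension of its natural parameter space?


Exponential family dimension calculation:
Each univariate normal has two natural parameters (mu/sigma^2 and -1/(2 sigma^2)).
With 19 independent components, dim = 2 * 19 = 38.

38


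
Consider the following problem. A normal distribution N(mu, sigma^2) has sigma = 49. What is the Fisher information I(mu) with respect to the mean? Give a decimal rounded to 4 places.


The Fisher information for the mean of a normal distribution is I(mu) = 1/sigma^2.
sigma = 49, so sigma^2 = 2401.
I(mu) = 1/2401 = 0.0004

0.0004


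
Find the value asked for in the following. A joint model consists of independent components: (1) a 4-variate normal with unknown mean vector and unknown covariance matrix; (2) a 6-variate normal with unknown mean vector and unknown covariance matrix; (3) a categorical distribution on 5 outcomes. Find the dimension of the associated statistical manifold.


The dimension of a statistical manifold equals the number of free
(independent) real parameters of the model. For a product of independent
blocks the parameter counts add.
- 4-variate normal: 4 (mean) + 4*5/2 = 10 (symmetric covariance) = 14.
- 6-variate normal: 6 (mean) + 6*7/2 = 21 (symmetric covariance) = 27.
- categorical on 5 outcomes (probabilities sum to 1): 5-1 = 4.
Total = 14 + 27 + 4 = 45.
Dimension = 45

45


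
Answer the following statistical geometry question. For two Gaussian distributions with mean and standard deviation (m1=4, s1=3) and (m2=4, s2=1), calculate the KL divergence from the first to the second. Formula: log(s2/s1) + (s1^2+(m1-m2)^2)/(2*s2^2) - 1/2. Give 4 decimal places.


KL divergence between normal distributions:
KL = log(s2/s1) + (s1^2 + (m1-m2)^2)/(2*s2^2) - 1/2.
log(1/3) = -1.098612.
(3^2 + (4-4)^2)/(2*1^2) = (9 + 0)/2 = 4.5.
KL = -1.098612 + 4.5 - 0.5 = 2.9014

2.9014


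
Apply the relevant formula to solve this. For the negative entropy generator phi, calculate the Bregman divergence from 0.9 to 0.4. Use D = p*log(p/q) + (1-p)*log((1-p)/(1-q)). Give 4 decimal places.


Bregman divergence with negative entropy generator:
D = p*log(p/q) + (1-p)*log((1-p)/(1-q)).
p = 0.9, q = 0.4.
p*log(p/q) = 0.9*log(0.9/0.4) = 0.729837.
(1-p)*log((1-p)/(1-q)) = 0.1*log(0.1/0.6) = -0.179176.
D = 0.729837 + -0.179176 = 0.5507

0.5507


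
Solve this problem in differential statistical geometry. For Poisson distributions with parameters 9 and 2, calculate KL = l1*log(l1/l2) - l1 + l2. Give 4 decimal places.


KL divergence for Poisson:
KL = l1*log(l1/l2) - l1 + l2.
l1 = 9, l2 = 2.
log(9/2) = 1.504077.
l1*log(l1/l2) = 9 * 1.504077 = 13.536697.
KL = 13.536697 - 9 + 2 = 6.5367

6.5367


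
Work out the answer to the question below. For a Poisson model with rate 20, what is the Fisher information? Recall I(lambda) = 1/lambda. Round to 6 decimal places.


Fisher information for Poisson: I(lambda) = 1/lambda.
lambda = 20.
I(lambda) = 1/20 = 0.050000

0.050000


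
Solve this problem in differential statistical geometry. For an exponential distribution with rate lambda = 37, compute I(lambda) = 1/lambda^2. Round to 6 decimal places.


Fisher information for exponential: I(lambda) = 1/lambda^2.
lambda = 37, lambda^2 = 1369.
I = 1/1369 = 0.000730

0.000730


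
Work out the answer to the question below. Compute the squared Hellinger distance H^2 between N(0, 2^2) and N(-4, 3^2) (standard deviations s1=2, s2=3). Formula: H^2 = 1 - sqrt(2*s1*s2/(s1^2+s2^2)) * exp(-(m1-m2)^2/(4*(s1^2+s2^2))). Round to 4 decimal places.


Squared Hellinger distance for Gaussians:
H^2 = 1 - sqrt(2*s1*s2/(s1^2+s2^2)) * exp(-(m1-m2)^2/(4*(s1^2+s2^2))).
s1^2 = 4, s2^2 = 9, s1^2+s2^2 = 13.
sqrt(2*2*3/(13)) = 0.960769.
(m1-m2)^2 = (4)^2 = 16.
exp(-16/(4*13)) = exp(-0.307692) = 0.735141.
H^2 = 1 - 0.960769*0.735141 = 0.2937

0.2937


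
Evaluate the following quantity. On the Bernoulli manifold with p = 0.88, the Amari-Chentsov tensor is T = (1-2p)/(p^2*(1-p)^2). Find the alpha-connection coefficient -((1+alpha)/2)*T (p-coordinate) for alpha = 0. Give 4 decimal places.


Skewness (Amari-Chentsov) tensor: T = (1-2p)/(p^2*(1-p)^2).
p = 0.88, 1-2p = -0.76, p^2 = 0.7744, (1-p)^2 = 0.0144.
T = -0.76/(0.7744 * 0.0144) = -68.153122.
In the p-coordinate, Gamma^(alpha) = Gamma^(0) - (alpha/2)*T with Gamma^(0) = (1/2)*g'(p) = -T/2,
so Gamma^(alpha) = -((1+alpha)/2)*T.
alpha = 0, -(1+alpha)/2 = -0.5.
Gamma = -0.5 * -68.153122 = 34.0766

34.0766


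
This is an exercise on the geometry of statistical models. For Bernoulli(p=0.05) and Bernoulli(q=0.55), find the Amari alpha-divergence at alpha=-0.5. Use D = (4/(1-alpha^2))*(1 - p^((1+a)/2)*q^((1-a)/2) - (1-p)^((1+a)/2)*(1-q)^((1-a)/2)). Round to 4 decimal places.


Amari alpha-divergence:
D = (4/(1-alpha^2))*(1 - p^((1+a)/2)*q^((1-a)/2) - (1-p)^((1+a)/2)*(1-q)^((1-a)/2)).
alpha = -0.5, p = 0.05, q = 0.55.
e1 = (1+alpha)/2 = 0.25, e2 = (1-alpha)/2 = 0.75.
t1 = p^e1 * q^e2 = 0.05^0.25 * 0.55^0.75 = 0.302005.
t2 = (1-p)^e1 * (1-q)^e2 = 0.95^0.25 * 0.45^0.75 = 0.542426.
4/(1-alpha^2) = 5.333333.
D = 5.333333*(1 - 0.302005 - 0.542426) = 0.8297

0.8297


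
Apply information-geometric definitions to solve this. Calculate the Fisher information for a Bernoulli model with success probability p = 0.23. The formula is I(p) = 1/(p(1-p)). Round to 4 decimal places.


For Bernoulli(p), Fisher information is I(p) = 1/(p*(1-p)).
p = 0.23, 1-p = 0.77.
p*(1-p) = 0.1771.
I(p) = 1/0.1771 = 5.6465

5.6465


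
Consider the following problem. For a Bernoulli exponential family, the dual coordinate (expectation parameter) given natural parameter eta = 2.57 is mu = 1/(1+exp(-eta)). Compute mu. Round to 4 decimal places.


Dual coordinate (expectation parameter) for Bernoulli:
mu = 1/(1+exp(-eta)).
eta = 2.57.
exp(-eta) = exp(-2.57) = 0.076536.
mu = 1/(1+0.076536) = 0.9289

0.9289


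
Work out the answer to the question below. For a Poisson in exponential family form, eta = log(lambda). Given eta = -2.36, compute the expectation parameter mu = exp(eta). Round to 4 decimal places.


Expectation parameter for Poisson exponential family:
mu = exp(eta).
eta = -2.36.
mu = exp(-2.36) = 0.0944

0.0944


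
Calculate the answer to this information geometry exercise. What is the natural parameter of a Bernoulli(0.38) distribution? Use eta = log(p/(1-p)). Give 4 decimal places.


Natural parameter for Bernoulli: eta = log(p/(1-p)).
p = 0.38, 1-p = 0.62.
p/(1-p) = 0.612903.
eta = log(0.612903) = -0.4895

-0.4895


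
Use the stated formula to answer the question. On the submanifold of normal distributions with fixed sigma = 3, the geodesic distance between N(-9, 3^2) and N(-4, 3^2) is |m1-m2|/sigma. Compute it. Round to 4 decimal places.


On the fixed-variance normal subfamily, geodesic distance = |m1-m2|/sigma.
|-9 - -4| = 5.
sigma = 3.
d = 5/3 = 1.6667

1.6667


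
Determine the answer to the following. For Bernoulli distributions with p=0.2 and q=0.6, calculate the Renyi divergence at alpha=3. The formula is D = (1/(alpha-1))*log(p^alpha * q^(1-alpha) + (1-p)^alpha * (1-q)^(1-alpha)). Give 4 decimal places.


Renyi divergence of order alpha between Bernoulli distributions:
D = (1/(alpha-1))*log(p^alpha * q^(1-alpha) + (1-p)^alpha * (1-q)^(1-alpha)).
alpha = 3, p = 0.2, q = 0.6.
p^alpha * q^(1-alpha) = 0.2^3 * 0.6^-2 = 0.022222.
(1-p)^alpha * (1-q)^(1-alpha) = 0.8^3 * 0.4^-2 = 3.2.
sum = 0.022222 + 3.2 = 3.222222.
D = (1/2)*log(3.222222) = 0.5850

0.5850


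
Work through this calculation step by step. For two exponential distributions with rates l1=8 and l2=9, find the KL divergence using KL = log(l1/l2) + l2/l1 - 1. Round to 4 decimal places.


KL divergence for exponential family:
KL = log(l1/l2) + l2/l1 - 1.
log(8/9) = -0.117783.
9/8 = 1.125.
KL = -0.117783 + 1.125 - 1 = 0.0072

0.0072


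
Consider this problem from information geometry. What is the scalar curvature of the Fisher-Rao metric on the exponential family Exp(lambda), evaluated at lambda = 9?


This family has a single free parameter, so its statistical manifold
is 1-dimensional. The Riemann curvature tensor of any 1-dimensional
Riemannian manifold vanishes identically, so R = 0.

0


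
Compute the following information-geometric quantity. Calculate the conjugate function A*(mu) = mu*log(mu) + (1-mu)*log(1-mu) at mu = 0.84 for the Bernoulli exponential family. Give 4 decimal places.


Legendre transform for Bernoulli:
A*(mu) = mu*log(mu) + (1-mu)*log(1-mu).
mu = 0.84, 1-mu = 0.16.
mu*log(mu) = 0.84*log(0.84) = -0.146457.
(1-mu)*log(1-mu) = 0.16*log(0.16) = -0.293213.
A* = -0.146457 + -0.293213 = -0.4397

-0.4397


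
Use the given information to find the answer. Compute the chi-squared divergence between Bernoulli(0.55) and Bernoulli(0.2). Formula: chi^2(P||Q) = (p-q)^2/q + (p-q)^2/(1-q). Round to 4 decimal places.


Chi-squared divergence between Bernoulli distributions:
chi^2 = (p-q)^2/q + (p-q)^2/(1-q).
p = 0.55, q = 0.2, p-q = 0.35.
(p-q)^2 = 0.1225.
term1 = 0.1225/0.2 = 0.6125.
term2 = 0.1225/0.8 = 0.153125.
chi^2 = 0.6125 + 0.153125 = 0.7656

0.7656


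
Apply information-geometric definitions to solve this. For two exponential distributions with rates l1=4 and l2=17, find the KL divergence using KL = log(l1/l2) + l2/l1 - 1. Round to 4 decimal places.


KL divergence for exponential family:
KL = log(l1/l2) + l2/l1 - 1.
log(4/17) = -1.446919.
17/4 = 4.25.
KL = -1.446919 + 4.25 - 1 = 1.8031

1.8031


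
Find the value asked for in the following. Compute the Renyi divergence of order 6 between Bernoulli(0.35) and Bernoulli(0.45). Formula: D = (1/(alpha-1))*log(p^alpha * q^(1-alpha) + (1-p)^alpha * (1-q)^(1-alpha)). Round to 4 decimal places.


Renyi divergence of order alpha between Bernoulli distributions:
D = (1/(alpha-1))*log(p^alpha * q^(1-alpha) + (1-p)^alpha * (1-q)^(1-alpha)).
alpha = 6, p = 0.35, q = 0.45.
p^alpha * q^(1-alpha) = 0.35^6 * 0.45^-5 = 0.09962.
(1-p)^alpha * (1-q)^(1-alpha) = 0.65^6 * 0.55^-5 = 1.498534.
sum = 0.09962 + 1.498534 = 1.598154.
D = (1/5)*log(1.598154) = 0.0938

0.0938


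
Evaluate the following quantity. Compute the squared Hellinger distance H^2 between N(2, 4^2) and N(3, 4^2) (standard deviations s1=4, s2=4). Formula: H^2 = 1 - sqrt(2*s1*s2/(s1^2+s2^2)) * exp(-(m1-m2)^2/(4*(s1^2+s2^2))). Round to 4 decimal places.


Squared Hellinger distance for Gaussians:
H^2 = 1 - sqrt(2*s1*s2/(s1^2+s2^2)) * exp(-(m1-m2)^2/(4*(s1^2+s2^2))).
s1^2 = 16, s2^2 = 16, s1^2+s2^2 = 32.
sqrt(2*4*4/(32)) = 1.0.
(m1-m2)^2 = (-1)^2 = 1.
exp(-1/(4*32)) = exp(-0.007812) = 0.992218.
H^2 = 1 - 1.0*0.992218 = 0.0078

0.0078


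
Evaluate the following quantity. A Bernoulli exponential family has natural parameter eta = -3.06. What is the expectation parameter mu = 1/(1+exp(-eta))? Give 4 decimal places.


Dual coordinate (expectation parameter) for Bernoulli:
mu = 1/(1+exp(-eta)).
eta = -3.06.
exp(-eta) = exp(3.06) = 21.327557.
mu = 1/(1+21.327557) = 0.0448

0.0448


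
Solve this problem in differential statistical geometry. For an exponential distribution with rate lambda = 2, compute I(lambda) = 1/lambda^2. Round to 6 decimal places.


Fisher information for exponential: I(lambda) = 1/lambda^2.
lambda = 2, lambda^2 = 4.
I = 1/4 = 0.250000

0.250000


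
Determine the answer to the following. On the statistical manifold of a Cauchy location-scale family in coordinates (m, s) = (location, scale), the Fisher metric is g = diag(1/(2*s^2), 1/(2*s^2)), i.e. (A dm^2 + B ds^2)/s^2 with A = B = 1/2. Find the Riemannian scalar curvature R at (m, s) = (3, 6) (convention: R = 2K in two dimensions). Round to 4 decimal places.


The metric has the form g = (A dm^2 + B ds^2)/s^2 with A = 1/2, B = 1/2.
Substitute u = sqrt(A/B)*m: g = B*(du^2 + ds^2)/s^2, i.e. B times the
Poincare upper half-plane metric, which has constant Gaussian curvature -1.
Scaling a 2D metric by a constant c divides the Gaussian curvature by c,
so K = -1/B = -1/(1/2) = -2.0000 everywhere (the point (m, s) = (3, 6) is irrelevant:
the curvature is constant).
Scalar curvature in dimension 2: R = 2K = -2/(1/2) = -4.0000.

-4.0000


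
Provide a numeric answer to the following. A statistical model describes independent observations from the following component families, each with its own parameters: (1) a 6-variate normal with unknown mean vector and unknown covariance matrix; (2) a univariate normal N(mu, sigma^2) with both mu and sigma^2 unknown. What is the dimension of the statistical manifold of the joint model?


The dimension of a statistical manifold equals the number of free
(independent) real parameters of the model. For a product of independent
blocks the parameter counts add.
- 6-variate normal: 6 (mean) + 6*7/2 = 21 (symmetric covariance) = 27.
- normal (mu, sigma^2): 2.
Total = 27 + 2 = 29.
Dimension = 29

29


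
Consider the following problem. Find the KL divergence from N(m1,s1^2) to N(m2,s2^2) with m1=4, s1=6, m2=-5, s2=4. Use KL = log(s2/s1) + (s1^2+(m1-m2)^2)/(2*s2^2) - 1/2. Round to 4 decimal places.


KL divergence between normal distributions:
KL = log(s2/s1) + (s1^2 + (m1-m2)^2)/(2*s2^2) - 1/2.
log(4/6) = -0.405465.
(6^2 + (4--5)^2)/(2*4^2) = (36 + 81)/32 = 3.65625.
KL = -0.405465 + 3.65625 - 0.5 = 2.7508

2.7508


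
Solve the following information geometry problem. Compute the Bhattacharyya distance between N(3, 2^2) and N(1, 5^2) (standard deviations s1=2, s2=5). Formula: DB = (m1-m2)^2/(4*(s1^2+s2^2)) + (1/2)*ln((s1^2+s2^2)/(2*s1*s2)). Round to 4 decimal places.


Bhattacharyya distance between two Gaussians:
DB = (m1-m2)^2/(4*(s1^2+s2^2)) + (1/2)*ln((s1^2+s2^2)/(2*s1*s2)).
(m1-m2)^2 = (2)^2 = 4.
s1^2+s2^2 = 4 + 25 = 29.
term1 = 4/116 = 0.034483.
term2 = 0.5*ln(29/20.0) = 0.185782.
DB = 0.034483 + 0.185782 = 0.2203

0.2203


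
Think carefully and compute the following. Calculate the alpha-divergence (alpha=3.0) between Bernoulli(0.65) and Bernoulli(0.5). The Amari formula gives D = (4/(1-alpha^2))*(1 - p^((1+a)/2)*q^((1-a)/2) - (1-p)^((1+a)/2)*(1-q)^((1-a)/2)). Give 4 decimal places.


Amari alpha-divergence:
D = (4/(1-alpha^2))*(1 - p^((1+a)/2)*q^((1-a)/2) - (1-p)^((1+a)/2)*(1-q)^((1-a)/2)).
alpha = 3.0, p = 0.65, q = 0.5.
e1 = (1+alpha)/2 = 2.0, e2 = (1-alpha)/2 = -1.0.
t1 = p^e1 * q^e2 = 0.65^2.0 * 0.5^-1.0 = 0.845.
t2 = (1-p)^e1 * (1-q)^e2 = 0.35^2.0 * 0.5^-1.0 = 0.245.
4/(1-alpha^2) = -0.5.
D = -0.5*(1 - 0.845 - 0.245) = 0.0450

0.0450


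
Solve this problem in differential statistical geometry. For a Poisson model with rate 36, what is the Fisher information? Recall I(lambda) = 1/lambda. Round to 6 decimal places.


Fisher information for Poisson: I(lambda) = 1/lambda.
lambda = 36.
I(lambda) = 1/36 = 0.027778

0.027778


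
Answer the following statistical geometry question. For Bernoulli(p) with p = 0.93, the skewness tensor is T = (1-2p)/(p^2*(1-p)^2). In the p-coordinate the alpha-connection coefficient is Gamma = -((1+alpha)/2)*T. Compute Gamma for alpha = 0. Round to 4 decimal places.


Skewness (Amari-Chentsov) tensor: T = (1-2p)/(p^2*(1-p)^2).
p = 0.93, 1-2p = -0.86, p^2 = 0.8649, (1-p)^2 = 0.0049.
T = -0.86/(0.8649 * 0.0049) = -202.92543.
In the p-coordinate, Gamma^(alpha) = Gamma^(0) - (alpha/2)*T with Gamma^(0) = (1/2)*g'(p) = -T/2,
so Gamma^(alpha) = -((1+alpha)/2)*T.
alpha = 0, -(1+alpha)/2 = -0.5.
Gamma = -0.5 * -202.92543 = 101.4627

101.4627


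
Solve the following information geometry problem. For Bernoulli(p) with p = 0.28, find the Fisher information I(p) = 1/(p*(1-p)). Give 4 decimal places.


For Bernoulli(p), Fisher information is I(p) = 1/(p*(1-p)).
p = 0.28, 1-p = 0.72.
p*(1-p) = 0.2016.
I(p) = 1/0.2016 = 4.9603

4.9603


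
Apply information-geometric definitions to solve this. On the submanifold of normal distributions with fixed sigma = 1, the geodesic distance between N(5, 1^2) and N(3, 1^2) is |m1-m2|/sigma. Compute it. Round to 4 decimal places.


On the fixed-variance normal subfamily, geodesic distance = |m1-m2|/sigma.
|5 - 3| = 2.
sigma = 1.
d = 2/1 = 2.0000

2.0000


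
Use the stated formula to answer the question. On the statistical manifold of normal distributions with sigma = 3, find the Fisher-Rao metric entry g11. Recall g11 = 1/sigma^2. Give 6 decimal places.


For the 2-parameter normal family, the Fisher metric has:
  g11 = 1/sigma^2, g22 = 2/sigma^2.
sigma = 3, sigma^2 = 9.
g11 = 0.111111

0.111111


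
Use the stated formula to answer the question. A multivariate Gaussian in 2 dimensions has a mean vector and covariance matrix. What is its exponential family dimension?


Exponential family dimension calculation:
For 2-dim MVN: mean has 2 params, covariance has 2*3/2 = 3 unique entries.
Total dim = 2 + 3 = 5.

5


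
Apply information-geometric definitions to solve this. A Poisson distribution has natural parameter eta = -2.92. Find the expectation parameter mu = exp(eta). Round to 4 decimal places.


Expectation parameter for Poisson exponential family:
mu = exp(eta).
eta = -2.92.
mu = exp(-2.92) = 0.0539

0.0539


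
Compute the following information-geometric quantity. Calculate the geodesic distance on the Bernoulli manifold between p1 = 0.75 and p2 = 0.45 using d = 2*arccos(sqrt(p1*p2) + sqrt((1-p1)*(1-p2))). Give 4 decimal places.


Geodesic distance on Bernoulli manifold:
d(p1,p2) = 2*arccos(sqrt(p1*p2) + sqrt((1-p1)*(1-p2))).
sqrt(p1*p2) = sqrt(0.75*0.45) = 0.580948.
sqrt((1-p1)*(1-p2)) = sqrt(0.25*0.55) = 0.37081.
arg = 0.580948 + 0.37081 = 0.951757.
d = 2*arccos(0.951757) = 0.6238

0.6238


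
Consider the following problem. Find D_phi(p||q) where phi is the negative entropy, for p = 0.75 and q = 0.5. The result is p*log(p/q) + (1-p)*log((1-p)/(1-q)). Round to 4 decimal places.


Bregman divergence with negative entropy generator:
D = p*log(p/q) + (1-p)*log((1-p)/(1-q)).
p = 0.75, q = 0.5.
p*log(p/q) = 0.75*log(0.75/0.5) = 0.304099.
(1-p)*log((1-p)/(1-q)) = 0.25*log(0.25/0.5) = -0.173287.
D = 0.304099 + -0.173287 = 0.1308

0.1308


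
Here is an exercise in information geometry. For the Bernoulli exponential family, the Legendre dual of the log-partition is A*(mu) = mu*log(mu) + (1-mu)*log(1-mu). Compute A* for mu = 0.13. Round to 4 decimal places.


Legendre transform for Bernoulli:
A*(mu) = mu*log(mu) + (1-mu)*log(1-mu).
mu = 0.13, 1-mu = 0.87.
mu*log(mu) = 0.13*log(0.13) = -0.265229.
(1-mu)*log(1-mu) = 0.87*log(0.87) = -0.121158.
A* = -0.265229 + -0.121158 = -0.3864

-0.3864


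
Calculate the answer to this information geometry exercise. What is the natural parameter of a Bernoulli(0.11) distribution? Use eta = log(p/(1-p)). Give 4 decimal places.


Natural parameter for Bernoulli: eta = log(p/(1-p)).
p = 0.11, 1-p = 0.89.
p/(1-p) = 0.123596.
eta = log(0.123596) = -2.0907

-2.0907


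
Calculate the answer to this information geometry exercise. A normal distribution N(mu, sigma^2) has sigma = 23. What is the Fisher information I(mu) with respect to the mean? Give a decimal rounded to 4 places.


The Fisher information for the mean of a normal distribution is I(mu) = 1/sigma^2.
sigma = 23, so sigma^2 = 529.
I(mu) = 1/529 = 0.0019

0.0019


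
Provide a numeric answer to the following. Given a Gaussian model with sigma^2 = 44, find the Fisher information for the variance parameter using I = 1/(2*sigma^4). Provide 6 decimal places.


Fisher information for variance: I(sigma^2) = 1/(2*sigma^4).
sigma^2 = 44, so sigma^4 = 1936.
I = 1/(2*1936) = 1/3872 = 0.000258

0.000258


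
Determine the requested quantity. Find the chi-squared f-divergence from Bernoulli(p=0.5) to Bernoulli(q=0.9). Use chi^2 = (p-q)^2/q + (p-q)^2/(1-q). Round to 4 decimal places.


Chi-squared divergence between Bernoulli distributions:
chi^2 = (p-q)^2/q + (p-q)^2/(1-q).
p = 0.5, q = 0.9, p-q = -0.4.
(p-q)^2 = 0.16.
term1 = 0.16/0.9 = 0.177778.
term2 = 0.16/0.1 = 1.6.
chi^2 = 0.177778 + 1.6 = 1.7778

1.7778


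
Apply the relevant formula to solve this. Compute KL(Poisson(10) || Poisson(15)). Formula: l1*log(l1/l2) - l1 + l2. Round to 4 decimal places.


KL divergence for Poisson:
KL = l1*log(l1/l2) - l1 + l2.
l1 = 10, l2 = 15.
log(10/15) = -0.405465.
l1*log(l1/l2) = 10 * -0.405465 = -4.054651.
KL = -4.054651 - 10 + 15 = 0.9453

0.9453


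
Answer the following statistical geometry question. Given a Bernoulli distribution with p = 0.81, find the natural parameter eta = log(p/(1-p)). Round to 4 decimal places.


Natural parameter for Bernoulli: eta = log(p/(1-p)).
p = 0.81, 1-p = 0.19.
p/(1-p) = 4.263158.
eta = log(4.263158) = 1.4500

1.4500


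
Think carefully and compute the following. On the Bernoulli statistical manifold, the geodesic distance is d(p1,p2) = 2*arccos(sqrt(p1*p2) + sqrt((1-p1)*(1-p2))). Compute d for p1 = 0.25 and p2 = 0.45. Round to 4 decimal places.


Geodesic distance on Bernoulli manifold:
d(p1,p2) = 2*arccos(sqrt(p1*p2) + sqrt((1-p1)*(1-p2))).
sqrt(p1*p2) = sqrt(0.25*0.45) = 0.33541.
sqrt((1-p1)*(1-p2)) = sqrt(0.75*0.55) = 0.642262.
arg = 0.33541 + 0.642262 = 0.977672.
d = 2*arccos(0.977672) = 0.4234

0.4234


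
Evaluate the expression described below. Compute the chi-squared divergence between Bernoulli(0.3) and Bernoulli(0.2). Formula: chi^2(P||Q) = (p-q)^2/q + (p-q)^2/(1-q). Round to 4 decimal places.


Chi-squared divergence between Bernoulli distributions:
chi^2 = (p-q)^2/q + (p-q)^2/(1-q).
p = 0.3, q = 0.2, p-q = 0.1.
(p-q)^2 = 0.01.
term1 = 0.01/0.2 = 0.05.
term2 = 0.01/0.8 = 0.0125.
chi^2 = 0.05 + 0.0125 = 0.0625

0.0625


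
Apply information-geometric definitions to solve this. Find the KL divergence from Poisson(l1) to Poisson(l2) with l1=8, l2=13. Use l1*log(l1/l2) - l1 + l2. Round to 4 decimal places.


KL divergence for Poisson:
KL = l1*log(l1/l2) - l1 + l2.
l1 = 8, l2 = 13.
log(8/13) = -0.485508.
l1*log(l1/l2) = 8 * -0.485508 = -3.884063.
KL = -3.884063 - 8 + 13 = 1.1159

1.1159


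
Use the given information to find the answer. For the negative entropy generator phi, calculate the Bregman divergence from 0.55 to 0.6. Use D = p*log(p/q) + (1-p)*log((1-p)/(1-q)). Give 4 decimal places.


Bregman divergence with negative entropy generator:
D = p*log(p/q) + (1-p)*log((1-p)/(1-q)).
p = 0.55, q = 0.6.
p*log(p/q) = 0.55*log(0.55/0.6) = -0.047856.
(1-p)*log((1-p)/(1-q)) = 0.45*log(0.45/0.4) = 0.053002.
D = -0.047856 + 0.053002 = 0.0051

0.0051


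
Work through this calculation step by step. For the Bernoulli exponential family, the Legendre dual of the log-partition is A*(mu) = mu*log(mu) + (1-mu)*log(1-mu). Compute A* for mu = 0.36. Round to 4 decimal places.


Legendre transform for Bernoulli:
A*(mu) = mu*log(mu) + (1-mu)*log(1-mu).
mu = 0.36, 1-mu = 0.64.
mu*log(mu) = 0.36*log(0.36) = -0.367794.
(1-mu)*log(1-mu) = 0.64*log(0.64) = -0.285624.
A* = -0.367794 + -0.285624 = -0.6534

-0.6534


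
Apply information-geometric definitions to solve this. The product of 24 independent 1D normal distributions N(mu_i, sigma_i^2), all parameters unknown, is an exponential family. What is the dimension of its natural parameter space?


Exponential family dimension calculation:
Each univariate normal has two natural parameters (mu/sigma^2 and -1/(2 sigma^2)).
With 24 independent components, dim = 2 * 24 = 48.

48


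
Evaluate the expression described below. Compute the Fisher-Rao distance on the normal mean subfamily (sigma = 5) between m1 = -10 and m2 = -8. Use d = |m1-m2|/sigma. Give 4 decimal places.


On the fixed-variance normal subfamily, geodesic distance = |m1-m2|/sigma.
|-10 - -8| = 2.
sigma = 5.
d = 2/5 = 0.4000

0.4000


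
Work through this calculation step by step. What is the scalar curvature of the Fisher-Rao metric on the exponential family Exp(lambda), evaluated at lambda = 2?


This family has a single free parameter, so its statistical manifold
is 1-dimensional. The Riemann curvature tensor of any 1-dimensional
Riemannian manifold vanishes identically, so R = 0.

0


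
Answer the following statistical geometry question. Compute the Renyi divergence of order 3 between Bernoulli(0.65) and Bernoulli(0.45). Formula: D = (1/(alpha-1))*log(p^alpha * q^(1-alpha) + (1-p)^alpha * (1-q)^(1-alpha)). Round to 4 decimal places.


Renyi divergence of order alpha between Bernoulli distributions:
D = (1/(alpha-1))*log(p^alpha * q^(1-alpha) + (1-p)^alpha * (1-q)^(1-alpha)).
alpha = 3, p = 0.65, q = 0.45.
p^alpha * q^(1-alpha) = 0.65^3 * 0.45^-2 = 1.356173.
(1-p)^alpha * (1-q)^(1-alpha) = 0.35^3 * 0.55^-2 = 0.141736.
sum = 1.356173 + 0.141736 = 1.497908.
D = (1/2)*log(1.497908) = 0.2020

0.2020


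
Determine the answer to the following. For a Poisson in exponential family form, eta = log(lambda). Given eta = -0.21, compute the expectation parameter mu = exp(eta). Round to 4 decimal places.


Expectation parameter for Poisson exponential family:
mu = exp(eta).
eta = -0.21.
mu = exp(-0.21) = 0.8106

0.8106


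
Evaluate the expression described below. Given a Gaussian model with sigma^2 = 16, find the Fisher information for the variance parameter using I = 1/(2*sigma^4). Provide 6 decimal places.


Fisher information for variance: I(sigma^2) = 1/(2*sigma^4).
sigma^2 = 16, so sigma^4 = 256.
I = 1/(2*256) = 1/512 = 0.001953

0.001953


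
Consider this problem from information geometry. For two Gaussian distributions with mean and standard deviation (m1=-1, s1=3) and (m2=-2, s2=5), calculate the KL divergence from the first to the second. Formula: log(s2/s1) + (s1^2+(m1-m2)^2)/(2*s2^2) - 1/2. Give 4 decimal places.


KL divergence between normal distributions:
KL = log(s2/s1) + (s1^2 + (m1-m2)^2)/(2*s2^2) - 1/2.
log(5/3) = 0.510826.
(3^2 + (-1--2)^2)/(2*5^2) = (9 + 1)/50 = 0.2.
KL = 0.510826 + 0.2 - 0.5 = 0.2108

0.2108


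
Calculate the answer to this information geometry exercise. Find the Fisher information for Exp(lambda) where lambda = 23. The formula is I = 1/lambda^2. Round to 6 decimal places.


Fisher information for exponential: I(lambda) = 1/lambda^2.
lambda = 23, lambda^2 = 529.
I = 1/529 = 0.001890

0.001890


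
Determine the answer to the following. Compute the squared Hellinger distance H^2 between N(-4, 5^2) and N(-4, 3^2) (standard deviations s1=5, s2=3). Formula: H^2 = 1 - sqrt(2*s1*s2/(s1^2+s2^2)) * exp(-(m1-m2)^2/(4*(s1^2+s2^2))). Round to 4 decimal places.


Squared Hellinger distance for Gaussians:
H^2 = 1 - sqrt(2*s1*s2/(s1^2+s2^2)) * exp(-(m1-m2)^2/(4*(s1^2+s2^2))).
s1^2 = 25, s2^2 = 9, s1^2+s2^2 = 34.
sqrt(2*5*3/(34)) = 0.939336.
(m1-m2)^2 = (0)^2 = 0.
exp(-0/(4*34)) = exp(0.0) = 1.0.
H^2 = 1 - 0.939336*1.0 = 0.0607

0.0607


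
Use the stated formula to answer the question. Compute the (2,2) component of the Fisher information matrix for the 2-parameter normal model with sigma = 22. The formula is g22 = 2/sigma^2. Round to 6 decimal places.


For the 2-parameter normal family, the Fisher metric has:
  g11 = 1/sigma^2, g22 = 2/sigma^2.
sigma = 22, sigma^2 = 484.
g22 = 0.004132

0.004132


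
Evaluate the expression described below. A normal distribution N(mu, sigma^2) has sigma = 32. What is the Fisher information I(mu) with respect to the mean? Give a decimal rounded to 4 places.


The Fisher information for the mean of a normal distribution is I(mu) = 1/sigma^2.
sigma = 32, so sigma^2 = 1024.
I(mu) = 1/1024 = 0.0010

0.0010


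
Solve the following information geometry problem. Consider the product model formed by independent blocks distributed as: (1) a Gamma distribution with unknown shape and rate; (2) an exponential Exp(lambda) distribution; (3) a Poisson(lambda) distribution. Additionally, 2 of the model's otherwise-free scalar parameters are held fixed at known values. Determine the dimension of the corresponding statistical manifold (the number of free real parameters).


The dimension of a statistical manifold equals the number of free
(independent) real parameters of the model. For a product of independent
blocks the parameter counts add.
- Gamma (shape, rate): 2.
- exponential (lambda): 1.
- Poisson (lambda): 1.
Total = 2 + 1 + 1 = 4.
2 parameter(s) fixed at known values: 4 - 2 = 2.
Dimension = 2

2


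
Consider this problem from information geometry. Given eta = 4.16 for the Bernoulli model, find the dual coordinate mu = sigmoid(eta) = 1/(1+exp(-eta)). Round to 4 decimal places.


Dual coordinate (expectation parameter) for Bernoulli:
mu = 1/(1+exp(-eta)).
eta = 4.16.
exp(-eta) = exp(-4.16) = 0.015608.
mu = 1/(1+0.015608) = 0.9846

0.9846


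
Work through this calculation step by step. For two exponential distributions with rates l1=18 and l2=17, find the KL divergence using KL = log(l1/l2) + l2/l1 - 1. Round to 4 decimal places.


KL divergence for exponential family:
KL = log(l1/l2) + l2/l1 - 1.
log(18/17) = 0.057158.
17/18 = 0.944444.
KL = 0.057158 + 0.944444 - 1 = 0.0016

0.0016


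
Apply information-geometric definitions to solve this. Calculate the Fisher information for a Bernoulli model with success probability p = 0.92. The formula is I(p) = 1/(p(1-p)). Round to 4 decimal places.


For Bernoulli(p), Fisher information is I(p) = 1/(p*(1-p)).
p = 0.92, 1-p = 0.08.
p*(1-p) = 0.0736.
I(p) = 1/0.0736 = 13.5870

13.5870


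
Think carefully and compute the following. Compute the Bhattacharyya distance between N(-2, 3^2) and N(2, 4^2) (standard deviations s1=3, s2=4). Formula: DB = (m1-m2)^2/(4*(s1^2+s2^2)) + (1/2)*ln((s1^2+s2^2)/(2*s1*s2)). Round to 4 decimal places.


Bhattacharyya distance between two Gaussians:
DB = (m1-m2)^2/(4*(s1^2+s2^2)) + (1/2)*ln((s1^2+s2^2)/(2*s1*s2)).
(m1-m2)^2 = (-4)^2 = 16.
s1^2+s2^2 = 9 + 16 = 25.
term1 = 16/100 = 0.16.
term2 = 0.5*ln(25/24.0) = 0.020411.
DB = 0.16 + 0.020411 = 0.1804

0.1804


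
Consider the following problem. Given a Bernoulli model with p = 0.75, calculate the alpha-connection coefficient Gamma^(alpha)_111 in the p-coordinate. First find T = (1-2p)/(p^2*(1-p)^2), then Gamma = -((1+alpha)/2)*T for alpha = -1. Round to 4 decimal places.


Skewness (Amari-Chentsov) tensor: T = (1-2p)/(p^2*(1-p)^2).
p = 0.75, 1-2p = -0.5, p^2 = 0.5625, (1-p)^2 = 0.0625.
T = -0.5/(0.5625 * 0.0625) = -14.222222.
In the p-coordinate, Gamma^(alpha) = Gamma^(0) - (alpha/2)*T with Gamma^(0) = (1/2)*g'(p) = -T/2,
so Gamma^(alpha) = -((1+alpha)/2)*T.
alpha = -1, -(1+alpha)/2 = 0.0.
Gamma = 0.0 * -14.222222 = 0.0000

0.0000


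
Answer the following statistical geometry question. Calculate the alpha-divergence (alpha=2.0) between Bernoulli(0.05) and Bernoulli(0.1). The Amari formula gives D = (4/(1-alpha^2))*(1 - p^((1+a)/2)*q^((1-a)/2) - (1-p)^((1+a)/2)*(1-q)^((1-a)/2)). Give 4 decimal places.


Amari alpha-divergence:
D = (4/(1-alpha^2))*(1 - p^((1+a)/2)*q^((1-a)/2) - (1-p)^((1+a)/2)*(1-q)^((1-a)/2)).
alpha = 2.0, p = 0.05, q = 0.1.
e1 = (1+alpha)/2 = 1.5, e2 = (1-alpha)/2 = -0.5.
t1 = p^e1 * q^e2 = 0.05^1.5 * 0.1^-0.5 = 0.035355.
t2 = (1-p)^e1 * (1-q)^e2 = 0.95^1.5 * 0.9^-0.5 = 0.976032.
4/(1-alpha^2) = -1.333333.
D = -1.333333*(1 - 0.035355 - 0.976032) = 0.0152

0.0152


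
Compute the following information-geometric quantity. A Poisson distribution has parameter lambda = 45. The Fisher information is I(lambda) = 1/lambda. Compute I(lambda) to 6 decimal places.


Fisher information for Poisson: I(lambda) = 1/lambda.
lambda = 45.
I(lambda) = 1/45 = 0.022222

0.022222


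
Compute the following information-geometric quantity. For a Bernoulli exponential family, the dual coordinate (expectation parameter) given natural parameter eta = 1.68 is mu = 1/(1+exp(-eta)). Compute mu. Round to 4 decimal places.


Dual coordinate (expectation parameter) for Bernoulli:
mu = 1/(1+exp(-eta)).
eta = 1.68.
exp(-eta) = exp(-1.68) = 0.186374.
mu = 1/(1+0.186374) = 0.8429

0.8429


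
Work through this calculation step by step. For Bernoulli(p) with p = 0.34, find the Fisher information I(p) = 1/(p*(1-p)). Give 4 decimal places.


For Bernoulli(p), Fisher information is I(p) = 1/(p*(1-p)).
p = 0.34, 1-p = 0.66.
p*(1-p) = 0.2244.
I(p) = 1/0.2244 = 4.4563

4.4563


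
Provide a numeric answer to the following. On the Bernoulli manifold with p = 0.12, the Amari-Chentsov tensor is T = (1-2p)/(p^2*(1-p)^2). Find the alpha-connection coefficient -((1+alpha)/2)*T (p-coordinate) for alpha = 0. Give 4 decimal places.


Skewness (Amari-Chentsov) tensor: T = (1-2p)/(p^2*(1-p)^2).
p = 0.12, 1-2p = 0.76, p^2 = 0.0144, (1-p)^2 = 0.7744.
T = 0.76/(0.0144 * 0.7744) = 68.153122.
In the p-coordinate, Gamma^(alpha) = Gamma^(0) - (alpha/2)*T with Gamma^(0) = (1/2)*g'(p) = -T/2,
so Gamma^(alpha) = -((1+alpha)/2)*T.
alpha = 0, -(1+alpha)/2 = -0.5.
Gamma = -0.5 * 68.153122 = -34.0766

-34.0766


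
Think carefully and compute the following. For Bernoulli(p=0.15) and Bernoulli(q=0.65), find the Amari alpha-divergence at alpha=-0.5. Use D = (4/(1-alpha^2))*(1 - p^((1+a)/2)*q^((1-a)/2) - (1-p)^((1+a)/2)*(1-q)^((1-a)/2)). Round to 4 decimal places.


Amari alpha-divergence:
D = (4/(1-alpha^2))*(1 - p^((1+a)/2)*q^((1-a)/2) - (1-p)^((1+a)/2)*(1-q)^((1-a)/2)).
alpha = -0.5, p = 0.15, q = 0.65.
e1 = (1+alpha)/2 = 0.25, e2 = (1-alpha)/2 = 0.75.
t1 = p^e1 * q^e2 = 0.15^0.25 * 0.65^0.75 = 0.450514.
t2 = (1-p)^e1 * (1-q)^e2 = 0.85^0.25 * 0.35^0.75 = 0.436924.
4/(1-alpha^2) = 5.333333.
D = 5.333333*(1 - 0.450514 - 0.436924) = 0.6003

0.6003


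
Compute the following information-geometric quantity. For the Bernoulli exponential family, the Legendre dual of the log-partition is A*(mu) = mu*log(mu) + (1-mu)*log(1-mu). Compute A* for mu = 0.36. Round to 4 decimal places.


Legendre transform for Bernoulli:
A*(mu) = mu*log(mu) + (1-mu)*log(1-mu).
mu = 0.36, 1-mu = 0.64.
mu*log(mu) = 0.36*log(0.36) = -0.367794.
(1-mu)*log(1-mu) = 0.64*log(0.64) = -0.285624.
A* = -0.367794 + -0.285624 = -0.6534

-0.6534


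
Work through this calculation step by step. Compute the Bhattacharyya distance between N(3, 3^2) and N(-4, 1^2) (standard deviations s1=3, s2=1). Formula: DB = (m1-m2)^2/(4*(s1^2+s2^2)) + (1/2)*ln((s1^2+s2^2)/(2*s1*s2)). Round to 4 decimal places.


Bhattacharyya distance between two Gaussians:
DB = (m1-m2)^2/(4*(s1^2+s2^2)) + (1/2)*ln((s1^2+s2^2)/(2*s1*s2)).
(m1-m2)^2 = (7)^2 = 49.
s1^2+s2^2 = 9 + 1 = 10.
term1 = 49/40 = 1.225.
term2 = 0.5*ln(10/6.0) = 0.255413.
DB = 1.225 + 0.255413 = 1.4804

1.4804
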